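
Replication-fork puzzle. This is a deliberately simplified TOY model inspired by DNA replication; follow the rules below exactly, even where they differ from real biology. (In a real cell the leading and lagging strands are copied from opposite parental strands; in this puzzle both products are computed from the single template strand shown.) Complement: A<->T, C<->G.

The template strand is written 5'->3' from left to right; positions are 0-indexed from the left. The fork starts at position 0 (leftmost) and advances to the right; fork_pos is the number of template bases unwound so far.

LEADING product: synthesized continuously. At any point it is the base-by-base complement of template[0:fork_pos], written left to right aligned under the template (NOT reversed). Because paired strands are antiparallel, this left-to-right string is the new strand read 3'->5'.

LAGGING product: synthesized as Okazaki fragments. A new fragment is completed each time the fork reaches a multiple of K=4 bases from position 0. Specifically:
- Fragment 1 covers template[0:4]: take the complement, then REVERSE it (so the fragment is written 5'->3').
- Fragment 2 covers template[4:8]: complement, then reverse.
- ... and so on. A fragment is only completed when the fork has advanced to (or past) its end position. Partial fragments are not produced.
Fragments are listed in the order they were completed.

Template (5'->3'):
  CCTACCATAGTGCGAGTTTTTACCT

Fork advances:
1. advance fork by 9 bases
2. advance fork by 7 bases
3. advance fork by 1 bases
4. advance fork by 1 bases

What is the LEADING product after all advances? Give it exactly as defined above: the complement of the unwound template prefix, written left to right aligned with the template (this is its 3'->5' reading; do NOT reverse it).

Answer: GGATGGTATCACGCTCAA

Derivation:
Step 1: advance 9 -> fork_pos = 0 + 9 = 9.
Step 2: advance 7 -> fork_pos = 9 + 7 = 16.
Step 3: advance 1 -> fork_pos = 16 + 1 = 17.
Step 4: advance 1 -> fork_pos = 17 + 1 = 18.
Unwound prefix: template[0:18] = CCTACCATAGTGCGAGTT
Complement it base by base (A<->T, C<->G), keeping left-to-right order:
  [0:5] CCTAC -> GGATG
  [5:10] CATAG -> GTATC
  [10:15] TGCGA -> ACGCT
  [15:18] GTT -> CAA
Concatenate: GGATGGTATCACGCTCAA (length 18; written aligned with the template, i.e. 3'->5').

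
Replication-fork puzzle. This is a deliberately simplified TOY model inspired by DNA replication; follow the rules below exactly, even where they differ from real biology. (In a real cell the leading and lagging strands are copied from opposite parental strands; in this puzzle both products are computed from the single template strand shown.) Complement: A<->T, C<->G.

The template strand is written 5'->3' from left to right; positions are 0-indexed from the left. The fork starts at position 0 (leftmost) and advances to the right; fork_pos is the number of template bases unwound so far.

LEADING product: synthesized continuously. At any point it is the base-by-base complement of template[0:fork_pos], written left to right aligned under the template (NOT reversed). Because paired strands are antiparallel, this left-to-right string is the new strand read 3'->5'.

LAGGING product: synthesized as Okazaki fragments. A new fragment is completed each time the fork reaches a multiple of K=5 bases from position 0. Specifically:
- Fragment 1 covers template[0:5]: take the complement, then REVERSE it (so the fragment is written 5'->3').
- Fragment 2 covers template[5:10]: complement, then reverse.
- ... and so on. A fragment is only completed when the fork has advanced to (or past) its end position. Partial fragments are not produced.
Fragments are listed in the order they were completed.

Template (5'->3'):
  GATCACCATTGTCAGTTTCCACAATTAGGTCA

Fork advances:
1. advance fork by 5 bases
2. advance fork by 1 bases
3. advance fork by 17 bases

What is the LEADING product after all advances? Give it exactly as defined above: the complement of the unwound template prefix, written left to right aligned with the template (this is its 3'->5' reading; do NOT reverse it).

Step 1: advance 5 -> fork_pos = 0 + 5 = 5.
Step 2: advance 1 -> fork_pos = 5 + 1 = 6.
Step 3: advance 17 -> fork_pos = 6 + 17 = 23.
Unwound prefix: template[0:23] = GATCACCATTGTCAGTTTCCACA
Complement it base by base (A<->T, C<->G), keeping left-to-right order:
  [0:5] GATCA -> CTAGT
  [5:10] CCATT -> GGTAA
  [10:15] GTCAG -> CAGTC
  [15:20] TTTCC -> AAAGG
  [20:23] ACA -> TGT
Concatenate: CTAGTGGTAACAGTCAAAGGTGT (length 23; written aligned with the template, i.e. 3'->5').

Answer: CTAGTGGTAACAGTCAAAGGTGT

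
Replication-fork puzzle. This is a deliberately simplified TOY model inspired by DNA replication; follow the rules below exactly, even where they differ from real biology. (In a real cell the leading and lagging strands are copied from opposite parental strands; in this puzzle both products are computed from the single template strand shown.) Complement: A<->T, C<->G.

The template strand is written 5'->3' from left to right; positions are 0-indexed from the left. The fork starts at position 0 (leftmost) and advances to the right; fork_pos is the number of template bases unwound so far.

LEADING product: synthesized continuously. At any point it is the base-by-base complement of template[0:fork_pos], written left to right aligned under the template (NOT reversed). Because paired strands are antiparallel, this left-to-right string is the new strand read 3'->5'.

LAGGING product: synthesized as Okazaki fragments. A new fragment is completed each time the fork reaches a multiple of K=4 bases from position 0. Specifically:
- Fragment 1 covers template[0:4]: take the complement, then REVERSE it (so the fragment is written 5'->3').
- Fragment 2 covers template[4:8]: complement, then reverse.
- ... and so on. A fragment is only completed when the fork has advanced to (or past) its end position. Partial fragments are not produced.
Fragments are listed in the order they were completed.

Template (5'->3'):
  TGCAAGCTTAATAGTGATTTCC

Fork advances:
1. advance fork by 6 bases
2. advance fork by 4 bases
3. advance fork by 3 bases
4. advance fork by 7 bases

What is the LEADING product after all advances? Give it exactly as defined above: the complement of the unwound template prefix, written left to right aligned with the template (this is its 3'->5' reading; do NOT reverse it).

Step 1: advance 6 -> fork_pos = 0 + 6 = 6.
Step 2: advance 4 -> fork_pos = 6 + 4 = 10.
Step 3: advance 3 -> fork_pos = 10 + 3 = 13.
Step 4: advance 7 -> fork_pos = 13 + 7 = 20.
Unwound prefix: template[0:20] = TGCAAGCTTAATAGTGATTT
Complement it base by base (A<->T, C<->G), keeping left-to-right order:
  [0:5] TGCAA -> ACGTT
  [5:10] GCTTA -> CGAAT
  [10:15] ATAGT -> TATCA
  [15:20] GATTT -> CTAAA
Concatenate: ACGTTCGAATTATCACTAAA (length 20; written aligned with the template, i.e. 3'->5').

Answer: ACGTTCGAATTATCACTAAA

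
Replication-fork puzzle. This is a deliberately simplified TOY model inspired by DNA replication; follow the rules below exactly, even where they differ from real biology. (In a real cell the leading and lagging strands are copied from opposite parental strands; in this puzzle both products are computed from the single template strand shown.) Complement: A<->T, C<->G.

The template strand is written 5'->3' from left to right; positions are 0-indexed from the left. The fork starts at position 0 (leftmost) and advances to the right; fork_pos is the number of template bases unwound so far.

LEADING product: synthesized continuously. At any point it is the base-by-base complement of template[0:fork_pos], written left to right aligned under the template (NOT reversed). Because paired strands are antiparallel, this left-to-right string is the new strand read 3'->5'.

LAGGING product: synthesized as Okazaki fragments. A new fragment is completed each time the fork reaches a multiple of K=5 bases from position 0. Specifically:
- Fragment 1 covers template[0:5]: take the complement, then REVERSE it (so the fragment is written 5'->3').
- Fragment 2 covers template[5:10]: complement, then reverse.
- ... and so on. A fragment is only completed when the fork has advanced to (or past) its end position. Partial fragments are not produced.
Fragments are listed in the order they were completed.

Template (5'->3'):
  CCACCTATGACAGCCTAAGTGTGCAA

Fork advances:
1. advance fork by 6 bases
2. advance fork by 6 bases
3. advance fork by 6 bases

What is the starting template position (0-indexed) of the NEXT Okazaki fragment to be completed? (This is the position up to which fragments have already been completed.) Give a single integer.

Step 1: advance 6 -> fork_pos = 0 + 6 = 6. Reached multiple(s) of 5: 5 -> fragment 1 completed (1 total).
Step 2: advance 6 -> fork_pos = 6 + 6 = 12. Reached multiple(s) of 5: 10 -> fragment 2 completed (2 total).
Step 3: advance 6 -> fork_pos = 12 + 6 = 18. Reached multiple(s) of 5: 15 -> fragment 3 completed (3 total).
3 fragment(s) completed, covering template[0:15] (3 x 5 = 15). The next fragment, fragment 4, covers template[15:20], so it starts at position 15.

Answer: 15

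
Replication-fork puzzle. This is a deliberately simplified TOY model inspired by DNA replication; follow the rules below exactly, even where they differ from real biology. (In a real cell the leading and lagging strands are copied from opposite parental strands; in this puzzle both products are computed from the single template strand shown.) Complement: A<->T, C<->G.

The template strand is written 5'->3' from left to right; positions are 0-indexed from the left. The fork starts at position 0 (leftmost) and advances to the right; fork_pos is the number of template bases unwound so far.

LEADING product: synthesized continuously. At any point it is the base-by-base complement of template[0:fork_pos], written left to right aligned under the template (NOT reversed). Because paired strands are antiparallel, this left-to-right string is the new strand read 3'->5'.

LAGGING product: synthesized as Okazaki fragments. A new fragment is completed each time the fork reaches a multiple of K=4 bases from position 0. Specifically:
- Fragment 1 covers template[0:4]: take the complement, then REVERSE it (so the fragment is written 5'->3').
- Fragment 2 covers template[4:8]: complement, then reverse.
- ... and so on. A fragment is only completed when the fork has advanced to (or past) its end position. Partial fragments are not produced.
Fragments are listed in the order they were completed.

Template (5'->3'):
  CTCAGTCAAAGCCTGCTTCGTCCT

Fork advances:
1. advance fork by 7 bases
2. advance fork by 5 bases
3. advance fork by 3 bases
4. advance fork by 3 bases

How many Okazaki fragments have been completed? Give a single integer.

Step 1: advance 7 -> fork_pos = 0 + 7 = 7. Reached multiple(s) of 4: 4 -> fragment 1 completed (1 total).
Step 2: advance 5 -> fork_pos = 7 + 5 = 12. Reached multiple(s) of 4: 8, 12 -> fragments 2-3 completed (3 total).
Step 3: advance 3 -> fork_pos = 12 + 3 = 15. Next multiple of 4 is 16 (not reached); still 3 fragment(s).
Step 4: advance 3 -> fork_pos = 15 + 3 = 18. Reached multiple(s) of 4: 16 -> fragment 4 completed (4 total).
Check: final fork_pos = 18; the multiples of 4 that are <= 18 are 4..16 -> 18 // 4 = 4 completed fragment(s).

Answer: 4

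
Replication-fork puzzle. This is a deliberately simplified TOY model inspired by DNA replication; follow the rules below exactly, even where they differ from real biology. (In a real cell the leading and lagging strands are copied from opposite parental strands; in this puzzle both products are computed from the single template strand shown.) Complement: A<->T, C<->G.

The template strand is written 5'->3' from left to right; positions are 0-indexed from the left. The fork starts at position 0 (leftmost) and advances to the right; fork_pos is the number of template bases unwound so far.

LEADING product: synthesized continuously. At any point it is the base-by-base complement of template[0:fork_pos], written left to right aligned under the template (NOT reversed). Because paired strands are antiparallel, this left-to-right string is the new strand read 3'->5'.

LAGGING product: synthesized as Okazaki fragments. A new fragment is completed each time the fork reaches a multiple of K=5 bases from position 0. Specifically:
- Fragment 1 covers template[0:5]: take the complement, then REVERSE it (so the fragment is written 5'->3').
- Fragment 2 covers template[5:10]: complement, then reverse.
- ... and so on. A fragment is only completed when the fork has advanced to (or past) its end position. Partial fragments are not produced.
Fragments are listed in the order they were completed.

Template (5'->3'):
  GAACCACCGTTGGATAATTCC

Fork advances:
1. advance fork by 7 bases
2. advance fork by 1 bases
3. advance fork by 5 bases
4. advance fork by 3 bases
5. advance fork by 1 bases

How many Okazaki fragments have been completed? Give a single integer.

Answer: 3

Derivation:
Step 1: advance 7 -> fork_pos = 0 + 7 = 7. Reached multiple(s) of 5: 5 -> fragment 1 completed (1 total).
Step 2: advance 1 -> fork_pos = 7 + 1 = 8. Next multiple of 5 is 10 (not reached); still 1 fragment(s).
Step 3: advance 5 -> fork_pos = 8 + 5 = 13. Reached multiple(s) of 5: 10 -> fragment 2 completed (2 total).
Step 4: advance 3 -> fork_pos = 13 + 3 = 16. Reached multiple(s) of 5: 15 -> fragment 3 completed (3 total).
Step 5: advance 1 -> fork_pos = 16 + 1 = 17. Next multiple of 5 is 20 (not reached); still 3 fragment(s).
Check: final fork_pos = 17; the multiples of 5 that are <= 17 are 5..15 -> 17 // 5 = 3 completed fragment(s).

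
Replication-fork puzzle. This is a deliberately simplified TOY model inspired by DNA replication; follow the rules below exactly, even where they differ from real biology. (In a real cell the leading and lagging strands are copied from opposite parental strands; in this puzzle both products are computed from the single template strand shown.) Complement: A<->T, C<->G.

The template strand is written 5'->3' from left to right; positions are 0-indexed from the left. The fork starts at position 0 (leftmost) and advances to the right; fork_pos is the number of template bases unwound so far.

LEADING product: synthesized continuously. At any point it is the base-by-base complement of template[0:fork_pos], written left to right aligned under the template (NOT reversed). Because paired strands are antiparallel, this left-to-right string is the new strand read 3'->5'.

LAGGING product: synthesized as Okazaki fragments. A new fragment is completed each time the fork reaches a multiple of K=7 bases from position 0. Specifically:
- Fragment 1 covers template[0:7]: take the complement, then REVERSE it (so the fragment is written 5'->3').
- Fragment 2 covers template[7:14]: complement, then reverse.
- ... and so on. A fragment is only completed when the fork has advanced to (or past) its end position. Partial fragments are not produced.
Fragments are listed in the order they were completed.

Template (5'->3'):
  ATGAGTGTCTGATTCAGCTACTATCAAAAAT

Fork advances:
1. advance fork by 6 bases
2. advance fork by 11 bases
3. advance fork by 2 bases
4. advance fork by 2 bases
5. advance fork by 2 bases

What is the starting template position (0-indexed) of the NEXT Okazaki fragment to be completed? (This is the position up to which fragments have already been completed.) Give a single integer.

Answer: 21

Derivation:
Step 1: advance 6 -> fork_pos = 0 + 6 = 6. Next multiple of 7 is 7 (not reached); still 0 fragment(s).
Step 2: advance 11 -> fork_pos = 6 + 11 = 17. Reached multiple(s) of 7: 7, 14 -> fragments 1-2 completed (2 total).
Step 3: advance 2 -> fork_pos = 17 + 2 = 19. Next multiple of 7 is 21 (not reached); still 2 fragment(s).
Step 4: advance 2 -> fork_pos = 19 + 2 = 21. Reached multiple(s) of 7: 21 -> fragment 3 completed (3 total).
Step 5: advance 2 -> fork_pos = 21 + 2 = 23. Next multiple of 7 is 28 (not reached); still 3 fragment(s).
3 fragment(s) completed, covering template[0:21] (3 x 7 = 21). The next fragment, fragment 4, covers template[21:28], so it starts at position 21.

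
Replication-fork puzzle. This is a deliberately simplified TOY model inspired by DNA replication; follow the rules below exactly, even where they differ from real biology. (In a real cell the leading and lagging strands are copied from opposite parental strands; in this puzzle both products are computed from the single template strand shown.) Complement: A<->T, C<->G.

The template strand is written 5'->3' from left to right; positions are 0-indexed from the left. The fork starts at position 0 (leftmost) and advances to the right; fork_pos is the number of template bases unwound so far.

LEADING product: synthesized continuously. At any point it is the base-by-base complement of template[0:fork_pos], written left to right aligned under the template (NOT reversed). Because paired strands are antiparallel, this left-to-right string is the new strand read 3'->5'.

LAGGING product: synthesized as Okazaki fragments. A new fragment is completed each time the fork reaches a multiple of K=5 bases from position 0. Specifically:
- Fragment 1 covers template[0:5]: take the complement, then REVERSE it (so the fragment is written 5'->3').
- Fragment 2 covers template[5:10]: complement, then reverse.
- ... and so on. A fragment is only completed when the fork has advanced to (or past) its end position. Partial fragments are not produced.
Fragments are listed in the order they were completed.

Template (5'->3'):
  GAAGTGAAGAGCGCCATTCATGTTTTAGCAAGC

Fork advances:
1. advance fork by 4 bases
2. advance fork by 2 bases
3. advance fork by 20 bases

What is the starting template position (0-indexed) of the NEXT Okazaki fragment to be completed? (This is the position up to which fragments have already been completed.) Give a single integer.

Answer: 25

Derivation:
Step 1: advance 4 -> fork_pos = 0 + 4 = 4. Next multiple of 5 is 5 (not reached); still 0 fragment(s).
Step 2: advance 2 -> fork_pos = 4 + 2 = 6. Reached multiple(s) of 5: 5 -> fragment 1 completed (1 total).
Step 3: advance 20 -> fork_pos = 6 + 20 = 26. Reached multiple(s) of 5: 10, 15, 20, 25 -> fragments 2-5 completed (5 total).
5 fragment(s) completed, covering template[0:25] (5 x 5 = 25). The next fragment, fragment 6, covers template[25:30], so it starts at position 25.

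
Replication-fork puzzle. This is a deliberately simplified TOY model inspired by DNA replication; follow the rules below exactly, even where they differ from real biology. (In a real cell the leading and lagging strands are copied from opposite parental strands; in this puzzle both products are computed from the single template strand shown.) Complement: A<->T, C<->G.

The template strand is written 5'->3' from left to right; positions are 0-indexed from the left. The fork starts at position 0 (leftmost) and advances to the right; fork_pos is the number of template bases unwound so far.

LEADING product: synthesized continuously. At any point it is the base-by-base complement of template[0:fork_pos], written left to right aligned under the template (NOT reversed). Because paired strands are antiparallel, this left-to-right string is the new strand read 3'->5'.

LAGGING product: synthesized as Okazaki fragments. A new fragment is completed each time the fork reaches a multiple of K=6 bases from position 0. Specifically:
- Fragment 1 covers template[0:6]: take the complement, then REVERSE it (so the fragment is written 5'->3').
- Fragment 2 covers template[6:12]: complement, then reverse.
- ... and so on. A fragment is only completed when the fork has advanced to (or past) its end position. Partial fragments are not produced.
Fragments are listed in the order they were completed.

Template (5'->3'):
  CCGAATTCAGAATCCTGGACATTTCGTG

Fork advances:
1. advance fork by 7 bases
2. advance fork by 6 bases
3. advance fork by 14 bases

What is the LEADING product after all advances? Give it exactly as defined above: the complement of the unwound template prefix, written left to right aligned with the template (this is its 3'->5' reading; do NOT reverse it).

Answer: GGCTTAAGTCTTAGGACCTGTAAAGCA

Derivation:
Step 1: advance 7 -> fork_pos = 0 + 7 = 7.
Step 2: advance 6 -> fork_pos = 7 + 6 = 13.
Step 3: advance 14 -> fork_pos = 13 + 14 = 27.
Unwound prefix: template[0:27] = CCGAATTCAGAATCCTGGACATTTCGT
Complement it base by base (A<->T, C<->G), keeping left-to-right order:
  [0:5] CCGAA -> GGCTT
  [5:10] TTCAG -> AAGTC
  [10:15] AATCC -> TTAGG
  [15:20] TGGAC -> ACCTG
  [20:25] ATTTC -> TAAAG
  [25:27] GT -> CA
Concatenate: GGCTTAAGTCTTAGGACCTGTAAAGCA (length 27; written aligned with the template, i.e. 3'->5').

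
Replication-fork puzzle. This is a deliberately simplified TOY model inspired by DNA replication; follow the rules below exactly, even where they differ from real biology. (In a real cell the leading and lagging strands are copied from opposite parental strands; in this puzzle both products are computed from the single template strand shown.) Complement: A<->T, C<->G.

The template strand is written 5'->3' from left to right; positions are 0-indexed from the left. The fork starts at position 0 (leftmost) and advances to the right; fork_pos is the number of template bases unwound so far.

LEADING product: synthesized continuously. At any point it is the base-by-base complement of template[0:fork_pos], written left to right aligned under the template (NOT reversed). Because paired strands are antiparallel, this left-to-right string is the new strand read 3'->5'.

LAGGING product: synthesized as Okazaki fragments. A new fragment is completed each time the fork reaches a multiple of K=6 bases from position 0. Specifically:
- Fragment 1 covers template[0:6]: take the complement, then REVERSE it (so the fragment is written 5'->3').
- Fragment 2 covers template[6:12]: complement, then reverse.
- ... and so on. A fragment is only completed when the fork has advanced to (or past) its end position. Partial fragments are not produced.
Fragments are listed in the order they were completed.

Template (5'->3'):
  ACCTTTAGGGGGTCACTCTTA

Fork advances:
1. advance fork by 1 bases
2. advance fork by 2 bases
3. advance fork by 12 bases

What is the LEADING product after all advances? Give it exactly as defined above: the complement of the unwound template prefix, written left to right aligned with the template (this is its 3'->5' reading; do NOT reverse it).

Answer: TGGAAATCCCCCAGT

Derivation:
Step 1: advance 1 -> fork_pos = 0 + 1 = 1.
Step 2: advance 2 -> fork_pos = 1 + 2 = 3.
Step 3: advance 12 -> fork_pos = 3 + 12 = 15.
Unwound prefix: template[0:15] = ACCTTTAGGGGGTCA
Complement it base by base (A<->T, C<->G), keeping left-to-right order:
  [0:5] ACCTT -> TGGAA
  [5:10] TAGGG -> ATCCC
  [10:15] GGTCA -> CCAGT
Concatenate: TGGAAATCCCCCAGT (length 15; written aligned with the template, i.e. 3'->5').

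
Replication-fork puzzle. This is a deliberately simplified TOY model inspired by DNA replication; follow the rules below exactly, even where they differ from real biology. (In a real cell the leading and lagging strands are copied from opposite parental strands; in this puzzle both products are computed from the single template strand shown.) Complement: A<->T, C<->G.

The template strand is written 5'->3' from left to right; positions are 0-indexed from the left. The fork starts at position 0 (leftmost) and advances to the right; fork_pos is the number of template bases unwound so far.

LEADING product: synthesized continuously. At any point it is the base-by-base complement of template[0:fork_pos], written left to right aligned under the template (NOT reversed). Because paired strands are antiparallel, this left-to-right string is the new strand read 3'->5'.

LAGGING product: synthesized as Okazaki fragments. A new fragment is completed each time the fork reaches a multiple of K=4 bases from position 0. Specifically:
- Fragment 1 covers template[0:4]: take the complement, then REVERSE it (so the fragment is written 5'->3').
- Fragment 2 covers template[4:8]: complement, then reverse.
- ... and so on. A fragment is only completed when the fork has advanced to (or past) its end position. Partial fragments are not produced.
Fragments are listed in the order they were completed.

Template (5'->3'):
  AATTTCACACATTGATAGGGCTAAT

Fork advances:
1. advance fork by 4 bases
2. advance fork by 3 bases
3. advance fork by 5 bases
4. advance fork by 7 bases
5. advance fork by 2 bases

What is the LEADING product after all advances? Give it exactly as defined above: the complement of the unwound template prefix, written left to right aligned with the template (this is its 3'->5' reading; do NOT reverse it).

Step 1: advance 4 -> fork_pos = 0 + 4 = 4.
Step 2: advance 3 -> fork_pos = 4 + 3 = 7.
Step 3: advance 5 -> fork_pos = 7 + 5 = 12.
Step 4: advance 7 -> fork_pos = 12 + 7 = 19.
Step 5: advance 2 -> fork_pos = 19 + 2 = 21.
Unwound prefix: template[0:21] = AATTTCACACATTGATAGGGC
Complement it base by base (A<->T, C<->G), keeping left-to-right order:
  [0:5] AATTT -> TTAAA
  [5:10] CACAC -> GTGTG
  [10:15] ATTGA -> TAACT
  [15:20] TAGGG -> ATCCC
  [20:21] C -> G
Concatenate: TTAAAGTGTGTAACTATCCCG (length 21; written aligned with the template, i.e. 3'->5').

Answer: TTAAAGTGTGTAACTATCCCG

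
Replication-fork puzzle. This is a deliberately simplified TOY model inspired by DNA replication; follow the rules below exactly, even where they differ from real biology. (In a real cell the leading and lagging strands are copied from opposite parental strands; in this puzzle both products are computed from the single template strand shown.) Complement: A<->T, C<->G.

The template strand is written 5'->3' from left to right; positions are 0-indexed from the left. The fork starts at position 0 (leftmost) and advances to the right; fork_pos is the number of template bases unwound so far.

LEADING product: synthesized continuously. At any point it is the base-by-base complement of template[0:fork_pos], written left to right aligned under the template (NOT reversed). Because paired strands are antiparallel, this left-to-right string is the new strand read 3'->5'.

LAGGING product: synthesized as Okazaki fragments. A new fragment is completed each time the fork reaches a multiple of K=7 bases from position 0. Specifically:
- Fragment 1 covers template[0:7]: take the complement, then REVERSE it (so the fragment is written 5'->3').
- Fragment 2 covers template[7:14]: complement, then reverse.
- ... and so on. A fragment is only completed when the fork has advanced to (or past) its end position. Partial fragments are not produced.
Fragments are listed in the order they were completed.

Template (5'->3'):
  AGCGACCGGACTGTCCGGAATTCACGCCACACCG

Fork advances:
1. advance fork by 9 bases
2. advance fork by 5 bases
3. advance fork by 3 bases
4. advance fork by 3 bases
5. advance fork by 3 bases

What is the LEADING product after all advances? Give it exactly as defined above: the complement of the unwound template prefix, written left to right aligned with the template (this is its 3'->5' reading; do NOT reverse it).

Step 1: advance 9 -> fork_pos = 0 + 9 = 9.
Step 2: advance 5 -> fork_pos = 9 + 5 = 14.
Step 3: advance 3 -> fork_pos = 14 + 3 = 17.
Step 4: advance 3 -> fork_pos = 17 + 3 = 20.
Step 5: advance 3 -> fork_pos = 20 + 3 = 23.
Unwound prefix: template[0:23] = AGCGACCGGACTGTCCGGAATTC
Complement it base by base (A<->T, C<->G), keeping left-to-right order:
  [0:5] AGCGA -> TCGCT
  [5:10] CCGGA -> GGCCT
  [10:15] CTGTC -> GACAG
  [15:20] CGGAA -> GCCTT
  [20:23] TTC -> AAG
Concatenate: TCGCTGGCCTGACAGGCCTTAAG (length 23; written aligned with the template, i.e. 3'->5').

Answer: TCGCTGGCCTGACAGGCCTTAAG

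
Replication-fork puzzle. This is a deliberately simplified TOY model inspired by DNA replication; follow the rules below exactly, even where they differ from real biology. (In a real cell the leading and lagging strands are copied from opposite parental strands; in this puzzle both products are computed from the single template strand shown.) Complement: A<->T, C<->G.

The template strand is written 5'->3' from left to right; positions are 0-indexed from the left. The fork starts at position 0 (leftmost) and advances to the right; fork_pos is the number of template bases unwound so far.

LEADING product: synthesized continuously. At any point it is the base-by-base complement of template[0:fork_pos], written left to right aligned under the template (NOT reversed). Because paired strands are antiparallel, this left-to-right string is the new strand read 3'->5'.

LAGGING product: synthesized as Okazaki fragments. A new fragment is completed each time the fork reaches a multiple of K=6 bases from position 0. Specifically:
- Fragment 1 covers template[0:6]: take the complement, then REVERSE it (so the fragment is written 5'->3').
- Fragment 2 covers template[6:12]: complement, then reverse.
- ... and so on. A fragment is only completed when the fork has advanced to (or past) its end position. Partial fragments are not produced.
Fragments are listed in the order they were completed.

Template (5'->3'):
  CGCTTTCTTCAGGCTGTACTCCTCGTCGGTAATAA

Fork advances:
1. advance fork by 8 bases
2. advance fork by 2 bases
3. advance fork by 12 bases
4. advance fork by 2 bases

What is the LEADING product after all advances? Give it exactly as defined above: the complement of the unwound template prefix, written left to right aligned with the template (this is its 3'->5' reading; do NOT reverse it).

Answer: GCGAAAGAAGTCCGACATGAGGAG

Derivation:
Step 1: advance 8 -> fork_pos = 0 + 8 = 8.
Step 2: advance 2 -> fork_pos = 8 + 2 = 10.
Step 3: advance 12 -> fork_pos = 10 + 12 = 22.
Step 4: advance 2 -> fork_pos = 22 + 2 = 24.
Unwound prefix: template[0:24] = CGCTTTCTTCAGGCTGTACTCCTC
Complement it base by base (A<->T, C<->G), keeping left-to-right order:
  [0:5] CGCTT -> GCGAA
  [5:10] TCTTC -> AGAAG
  [10:15] AGGCT -> TCCGA
  [15:20] GTACT -> CATGA
  [20:24] CCTC -> GGAG
Concatenate: GCGAAAGAAGTCCGACATGAGGAG (length 24; written aligned with the template, i.e. 3'->5').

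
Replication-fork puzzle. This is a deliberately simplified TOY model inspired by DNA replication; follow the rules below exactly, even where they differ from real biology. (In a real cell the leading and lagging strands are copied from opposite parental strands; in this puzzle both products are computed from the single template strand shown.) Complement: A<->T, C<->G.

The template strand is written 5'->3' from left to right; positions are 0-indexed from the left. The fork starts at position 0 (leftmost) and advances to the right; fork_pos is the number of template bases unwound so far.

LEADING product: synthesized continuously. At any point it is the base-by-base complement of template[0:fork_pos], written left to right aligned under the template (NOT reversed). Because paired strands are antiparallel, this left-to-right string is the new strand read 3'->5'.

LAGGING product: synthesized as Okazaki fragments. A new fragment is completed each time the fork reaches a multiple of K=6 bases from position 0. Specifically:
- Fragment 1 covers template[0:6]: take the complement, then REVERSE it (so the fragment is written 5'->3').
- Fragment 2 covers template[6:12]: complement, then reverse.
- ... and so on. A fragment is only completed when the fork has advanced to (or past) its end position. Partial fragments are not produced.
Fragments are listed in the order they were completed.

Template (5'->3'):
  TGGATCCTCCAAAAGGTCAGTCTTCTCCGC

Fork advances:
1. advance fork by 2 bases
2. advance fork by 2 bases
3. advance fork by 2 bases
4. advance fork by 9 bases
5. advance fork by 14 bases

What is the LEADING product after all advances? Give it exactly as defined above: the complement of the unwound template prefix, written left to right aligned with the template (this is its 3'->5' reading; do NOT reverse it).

Step 1: advance 2 -> fork_pos = 0 + 2 = 2.
Step 2: advance 2 -> fork_pos = 2 + 2 = 4.
Step 3: advance 2 -> fork_pos = 4 + 2 = 6.
Step 4: advance 9 -> fork_pos = 6 + 9 = 15.
Step 5: advance 14 -> fork_pos = 15 + 14 = 29.
Unwound prefix: template[0:29] = TGGATCCTCCAAAAGGTCAGTCTTCTCCG
Complement it base by base (A<->T, C<->G), keeping left-to-right order:
  [0:5] TGGAT -> ACCTA
  [5:10] CCTCC -> GGAGG
  [10:15] AAAAG -> TTTTC
  [15:20] GTCAG -> CAGTC
  [20:25] TCTTC -> AGAAG
  [25:29] TCCG -> AGGC
Concatenate: ACCTAGGAGGTTTTCCAGTCAGAAGAGGC (length 29; written aligned with the template, i.e. 3'->5').

Answer: ACCTAGGAGGTTTTCCAGTCAGAAGAGGC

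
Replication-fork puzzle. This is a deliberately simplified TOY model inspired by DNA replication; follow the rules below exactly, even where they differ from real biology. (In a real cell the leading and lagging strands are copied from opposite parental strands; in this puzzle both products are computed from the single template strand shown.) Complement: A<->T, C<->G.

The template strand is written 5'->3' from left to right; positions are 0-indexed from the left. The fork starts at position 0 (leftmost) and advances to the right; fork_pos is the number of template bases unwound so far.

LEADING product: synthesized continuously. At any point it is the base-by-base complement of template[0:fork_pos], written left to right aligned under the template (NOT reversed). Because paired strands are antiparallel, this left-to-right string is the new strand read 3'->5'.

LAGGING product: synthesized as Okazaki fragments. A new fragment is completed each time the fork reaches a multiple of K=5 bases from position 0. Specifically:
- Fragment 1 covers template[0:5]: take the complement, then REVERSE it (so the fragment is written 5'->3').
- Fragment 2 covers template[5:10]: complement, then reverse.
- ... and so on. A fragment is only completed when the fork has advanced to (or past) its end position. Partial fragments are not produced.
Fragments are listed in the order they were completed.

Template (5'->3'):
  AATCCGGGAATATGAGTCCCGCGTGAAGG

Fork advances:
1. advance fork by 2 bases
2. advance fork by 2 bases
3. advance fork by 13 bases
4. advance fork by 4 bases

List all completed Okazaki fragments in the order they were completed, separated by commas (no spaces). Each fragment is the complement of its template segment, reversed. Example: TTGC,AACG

Answer: GGATT,TTCCC,TCATA,GGGAC

Derivation:
Step 1: advance 2 -> fork_pos = 0 + 2 = 2. Next multiple of 5 is 5 (not reached); still 0 fragment(s).
Step 2: advance 2 -> fork_pos = 2 + 2 = 4. Next multiple of 5 is 5 (not reached); still 0 fragment(s).
Step 3: advance 13 -> fork_pos = 4 + 13 = 17. Reached multiple(s) of 5: 5, 10, 15 -> fragments 1-3 completed (3 total).
Step 4: advance 4 -> fork_pos = 17 + 4 = 21. Reached multiple(s) of 5: 20 -> fragment 4 completed (4 total).
Final fork_pos = 21, so 4 fragment(s) are complete. Build each: template segment -> complement -> reverse.
Fragment 1: template[0:5] = AATCC -> complement TTAGG -> reversed GGATT
Fragment 2: template[5:10] = GGGAA -> complement CCCTT -> reversed TTCCC
Fragment 3: template[10:15] = TATGA -> complement ATACT -> reversed TCATA
Fragment 4: template[15:20] = GTCCC -> complement CAGGG -> reversed GGGAC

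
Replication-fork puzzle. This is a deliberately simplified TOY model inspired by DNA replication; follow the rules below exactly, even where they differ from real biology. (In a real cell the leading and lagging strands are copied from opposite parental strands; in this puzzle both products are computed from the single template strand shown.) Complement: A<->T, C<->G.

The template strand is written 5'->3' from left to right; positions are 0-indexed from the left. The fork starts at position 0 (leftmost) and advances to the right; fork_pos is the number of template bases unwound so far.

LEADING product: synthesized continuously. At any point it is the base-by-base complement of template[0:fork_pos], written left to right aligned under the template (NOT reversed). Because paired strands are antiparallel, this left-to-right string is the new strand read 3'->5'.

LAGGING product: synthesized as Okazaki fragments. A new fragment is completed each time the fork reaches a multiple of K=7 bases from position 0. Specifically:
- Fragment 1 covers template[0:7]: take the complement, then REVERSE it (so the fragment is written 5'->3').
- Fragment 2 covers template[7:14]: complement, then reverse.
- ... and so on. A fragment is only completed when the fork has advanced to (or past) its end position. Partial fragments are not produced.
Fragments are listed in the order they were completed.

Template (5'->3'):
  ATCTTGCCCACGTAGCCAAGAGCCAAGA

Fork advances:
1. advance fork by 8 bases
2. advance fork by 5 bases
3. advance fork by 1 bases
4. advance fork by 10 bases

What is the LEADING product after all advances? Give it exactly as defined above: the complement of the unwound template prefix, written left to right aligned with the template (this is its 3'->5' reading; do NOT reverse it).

Answer: TAGAACGGGTGCATCGGTTCTCGG

Derivation:
Step 1: advance 8 -> fork_pos = 0 + 8 = 8.
Step 2: advance 5 -> fork_pos = 8 + 5 = 13.
Step 3: advance 1 -> fork_pos = 13 + 1 = 14.
Step 4: advance 10 -> fork_pos = 14 + 10 = 24.
Unwound prefix: template[0:24] = ATCTTGCCCACGTAGCCAAGAGCC
Complement it base by base (A<->T, C<->G), keeping left-to-right order:
  [0:5] ATCTT -> TAGAA
  [5:10] GCCCA -> CGGGT
  [10:15] CGTAG -> GCATC
  [15:20] CCAAG -> GGTTC
  [20:24] AGCC -> TCGG
Concatenate: TAGAACGGGTGCATCGGTTCTCGG (length 24; written aligned with the template, i.e. 3'->5').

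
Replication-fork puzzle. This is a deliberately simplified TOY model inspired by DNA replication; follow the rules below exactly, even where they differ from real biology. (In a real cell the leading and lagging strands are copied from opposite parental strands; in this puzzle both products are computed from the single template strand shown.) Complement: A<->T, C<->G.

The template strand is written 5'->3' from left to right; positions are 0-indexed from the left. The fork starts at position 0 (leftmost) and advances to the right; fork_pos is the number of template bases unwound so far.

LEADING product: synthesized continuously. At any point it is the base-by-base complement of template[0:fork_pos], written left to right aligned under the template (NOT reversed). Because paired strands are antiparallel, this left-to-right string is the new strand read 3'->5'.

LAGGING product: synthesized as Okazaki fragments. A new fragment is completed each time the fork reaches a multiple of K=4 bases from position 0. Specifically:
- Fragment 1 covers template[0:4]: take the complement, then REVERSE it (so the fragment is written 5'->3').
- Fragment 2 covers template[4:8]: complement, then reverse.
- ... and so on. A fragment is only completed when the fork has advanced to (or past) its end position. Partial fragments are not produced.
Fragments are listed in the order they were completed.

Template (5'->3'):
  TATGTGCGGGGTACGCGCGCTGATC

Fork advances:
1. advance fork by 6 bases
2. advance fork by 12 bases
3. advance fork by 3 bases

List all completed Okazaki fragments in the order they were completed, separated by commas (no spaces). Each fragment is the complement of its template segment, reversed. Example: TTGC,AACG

Answer: CATA,CGCA,ACCC,GCGT,GCGC

Derivation:
Step 1: advance 6 -> fork_pos = 0 + 6 = 6. Reached multiple(s) of 4: 4 -> fragment 1 completed (1 total).
Step 2: advance 12 -> fork_pos = 6 + 12 = 18. Reached multiple(s) of 4: 8, 12, 16 -> fragments 2-4 completed (4 total).
Step 3: advance 3 -> fork_pos = 18 + 3 = 21. Reached multiple(s) of 4: 20 -> fragment 5 completed (5 total).
Final fork_pos = 21, so 5 fragment(s) are complete. Build each: template segment -> complement -> reverse.
Fragment 1: template[0:4] = TATG -> complement ATAC -> reversed CATA
Fragment 2: template[4:8] = TGCG -> complement ACGC -> reversed CGCA
Fragment 3: template[8:12] = GGGT -> complement CCCA -> reversed ACCC
Fragment 4: template[12:16] = ACGC -> complement TGCG -> reversed GCGT
Fragment 5: template[16:20] = GCGC -> complement CGCG -> reversed GCGC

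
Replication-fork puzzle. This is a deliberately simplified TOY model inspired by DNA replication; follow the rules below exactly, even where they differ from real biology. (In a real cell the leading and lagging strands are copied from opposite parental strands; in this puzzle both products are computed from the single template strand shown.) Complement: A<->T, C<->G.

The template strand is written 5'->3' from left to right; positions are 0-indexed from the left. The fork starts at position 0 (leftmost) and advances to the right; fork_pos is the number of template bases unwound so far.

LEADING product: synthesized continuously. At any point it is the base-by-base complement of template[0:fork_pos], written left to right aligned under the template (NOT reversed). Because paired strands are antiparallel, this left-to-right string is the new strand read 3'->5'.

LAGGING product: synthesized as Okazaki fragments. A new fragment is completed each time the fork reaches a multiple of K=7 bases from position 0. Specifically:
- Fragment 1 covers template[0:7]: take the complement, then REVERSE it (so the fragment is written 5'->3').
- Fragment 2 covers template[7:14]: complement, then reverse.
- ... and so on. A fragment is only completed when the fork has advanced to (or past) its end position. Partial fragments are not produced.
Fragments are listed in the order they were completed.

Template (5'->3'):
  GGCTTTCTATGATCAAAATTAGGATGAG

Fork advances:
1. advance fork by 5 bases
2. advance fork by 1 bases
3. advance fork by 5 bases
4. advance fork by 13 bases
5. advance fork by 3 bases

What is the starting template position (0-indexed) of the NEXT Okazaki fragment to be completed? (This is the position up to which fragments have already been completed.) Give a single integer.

Answer: 21

Derivation:
Step 1: advance 5 -> fork_pos = 0 + 5 = 5. Next multiple of 7 is 7 (not reached); still 0 fragment(s).
Step 2: advance 1 -> fork_pos = 5 + 1 = 6. Next multiple of 7 is 7 (not reached); still 0 fragment(s).
Step 3: advance 5 -> fork_pos = 6 + 5 = 11. Reached multiple(s) of 7: 7 -> fragment 1 completed (1 total).
Step 4: advance 13 -> fork_pos = 11 + 13 = 24. Reached multiple(s) of 7: 14, 21 -> fragments 2-3 completed (3 total).
Step 5: advance 3 -> fork_pos = 24 + 3 = 27. Next multiple of 7 is 28 (not reached); still 3 fragment(s).
3 fragment(s) completed, covering template[0:21] (3 x 7 = 21). The next fragment, fragment 4, covers template[21:28], so it starts at position 21.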